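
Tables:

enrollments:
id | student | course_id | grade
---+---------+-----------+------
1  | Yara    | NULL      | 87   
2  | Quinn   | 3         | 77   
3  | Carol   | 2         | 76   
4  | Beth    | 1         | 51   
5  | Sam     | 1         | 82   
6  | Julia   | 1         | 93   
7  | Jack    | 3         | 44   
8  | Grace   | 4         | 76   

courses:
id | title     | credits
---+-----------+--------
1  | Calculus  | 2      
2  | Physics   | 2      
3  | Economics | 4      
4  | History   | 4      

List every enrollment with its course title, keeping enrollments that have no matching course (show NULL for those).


LEFT JOIN keeps every row from enrollments (the left table); where course_id has no match in courses, the course columns become NULL. Walk through each enrollment:
  - enrollment 1 (Yara): course_id=NULL, no match -> kept with NULL
  - enrollment 2 (Quinn): course_id=3 -> matches Economics
  - enrollment 3 (Carol): course_id=2 -> matches Physics
  - enrollment 4 (Beth): course_id=1 -> matches Calculus
  - enrollment 5 (Sam): course_id=1 -> matches Calculus
  - enrollment 6 (Julia): course_id=1 -> matches Calculus
  - enrollment 7 (Jack): course_id=3 -> matches Economics
  - enrollment 8 (Grace): course_id=4 -> matches History
All 8 rows appear; 1 has NULL course.

SQL:
SELECT a.student, b.title AS course
FROM enrollments a
LEFT JOIN courses b ON a.course_id = b.id

Result:
student | course   
--------+----------
Yara    | NULL     
Quinn   | Economics
Carol   | Physics  
Beth    | Calculus 
Sam     | Calculus 
Julia   | Calculus 
Jack    | Economics
Grace   | History  


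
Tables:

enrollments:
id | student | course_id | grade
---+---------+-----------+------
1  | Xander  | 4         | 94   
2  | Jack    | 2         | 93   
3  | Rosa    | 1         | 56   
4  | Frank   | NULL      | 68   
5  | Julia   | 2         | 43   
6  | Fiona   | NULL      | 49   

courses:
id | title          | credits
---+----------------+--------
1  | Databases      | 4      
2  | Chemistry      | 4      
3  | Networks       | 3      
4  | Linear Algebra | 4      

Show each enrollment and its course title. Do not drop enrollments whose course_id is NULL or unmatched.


LEFT JOIN keeps every row from enrollments (the left table); where course_id has no match in courses, the course columns become NULL. Walk through each enrollment:
  - enrollment 1 (Xander): course_id=4 -> matches Linear Algebra
  - enrollment 2 (Jack): course_id=2 -> matches Chemistry
  - enrollment 3 (Rosa): course_id=1 -> matches Databases
  - enrollment 4 (Frank): course_id=NULL, no match -> kept with NULL
  - enrollment 5 (Julia): course_id=2 -> matches Chemistry
  - enrollment 6 (Fiona): course_id=NULL, no match -> kept with NULL
All 6 rows appear; 2 have NULL course.

SQL:
SELECT a.student, b.title AS course
FROM enrollments a
LEFT JOIN courses b ON a.course_id = b.id

Result:
student | course        
--------+---------------
Xander  | Linear Algebra
Jack    | Chemistry     
Rosa    | Databases     
Frank   | NULL          
Julia   | Chemistry     
Fiona   | NULL          


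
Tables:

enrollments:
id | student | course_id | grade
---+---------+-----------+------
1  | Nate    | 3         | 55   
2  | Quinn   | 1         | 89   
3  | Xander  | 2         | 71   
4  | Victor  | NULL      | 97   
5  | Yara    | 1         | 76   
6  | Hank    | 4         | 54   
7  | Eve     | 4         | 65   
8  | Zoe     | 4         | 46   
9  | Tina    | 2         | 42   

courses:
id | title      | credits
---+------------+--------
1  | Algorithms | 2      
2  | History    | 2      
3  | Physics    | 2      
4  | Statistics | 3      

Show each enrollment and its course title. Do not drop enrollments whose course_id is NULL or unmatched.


LEFT JOIN keeps every row from enrollments (the left table); where course_id has no match in courses, the course columns become NULL. Walk through each enrollment:
  - enrollment 1 (Nate): course_id=3 -> matches Physics
  - enrollment 2 (Quinn): course_id=1 -> matches Algorithms
  - enrollment 3 (Xander): course_id=2 -> matches History
  - enrollment 4 (Victor): course_id=NULL, no match -> kept with NULL
  - enrollment 5 (Yara): course_id=1 -> matches Algorithms
  - enrollment 6 (Hank): course_id=4 -> matches Statistics
  - enrollment 7 (Eve): course_id=4 -> matches Statistics
  - enrollment 8 (Zoe): course_id=4 -> matches Statistics
  - enrollment 9 (Tina): course_id=2 -> matches History
All 9 rows appear; 1 has NULL course.

SQL:
SELECT a.student, b.title AS course
FROM enrollments a
LEFT JOIN courses b ON a.course_id = b.id

Result:
student | course    
--------+-----------
Nate    | Physics   
Quinn   | Algorithms
Xander  | History   
Victor  | NULL      
Yara    | Algorithms
Hank    | Statistics
Eve     | Statistics
Zoe     | Statistics
Tina    | History   


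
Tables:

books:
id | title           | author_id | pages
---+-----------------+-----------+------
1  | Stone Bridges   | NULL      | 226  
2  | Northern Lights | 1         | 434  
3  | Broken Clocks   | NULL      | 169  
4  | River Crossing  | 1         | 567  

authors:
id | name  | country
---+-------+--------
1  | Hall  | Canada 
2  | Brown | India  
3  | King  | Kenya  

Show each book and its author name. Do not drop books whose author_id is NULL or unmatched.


LEFT JOIN keeps every row from books (the left table); where author_id has no match in authors, the author columns become NULL. Walk through each book:
  - book 1 (Stone Bridges): author_id=NULL, no match -> kept with NULL
  - book 2 (Northern Lights): author_id=1 -> matches Hall
  - book 3 (Broken Clocks): author_id=NULL, no match -> kept with NULL
  - book 4 (River Crossing): author_id=1 -> matches Hall
All 4 rows appear; 2 have NULL author.

SQL:
SELECT a.title, b.name AS author
FROM books a
LEFT JOIN authors b ON a.author_id = b.id

Result:
title           | author
----------------+-------
Stone Bridges   | NULL  
Northern Lights | Hall  
Broken Clocks   | NULL  
River Crossing  | Hall  


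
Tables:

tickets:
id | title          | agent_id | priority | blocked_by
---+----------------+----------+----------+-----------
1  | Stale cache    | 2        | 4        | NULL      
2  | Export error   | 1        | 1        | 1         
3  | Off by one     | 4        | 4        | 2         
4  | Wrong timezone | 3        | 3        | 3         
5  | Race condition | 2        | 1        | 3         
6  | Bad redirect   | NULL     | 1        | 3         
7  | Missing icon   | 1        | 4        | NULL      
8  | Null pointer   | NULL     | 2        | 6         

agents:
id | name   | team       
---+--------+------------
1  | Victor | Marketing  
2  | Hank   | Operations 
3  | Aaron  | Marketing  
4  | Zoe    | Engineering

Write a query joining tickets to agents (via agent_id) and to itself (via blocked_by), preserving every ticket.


Two LEFT JOINs from the same base table tickets: one to agents via agent_id, one to tickets itself via blocked_by. Both are LEFT so every ticket is preserved.
Match against agents:
  - ticket 1 (Stale cache): agent_id=2 -> matches Hank
  - ticket 2 (Export error): agent_id=1 -> matches Victor
  - ticket 3 (Off by one): agent_id=4 -> matches Zoe
  - ticket 4 (Wrong timezone): agent_id=3 -> matches Aaron
  - ticket 5 (Race condition): agent_id=2 -> matches Hank
  - ticket 6 (Bad redirect): agent_id=NULL, no match -> kept with NULL
  - ticket 7 (Missing icon): agent_id=1 -> matches Victor
  - ticket 8 (Null pointer): agent_id=NULL, no match -> kept with NULL
Match against tickets (self):
  - ticket 1 (Stale cache): blocked_by=NULL -> NULL
  - ticket 2 (Export error): blocked_by=1 -> Stale cache
  - ticket 3 (Off by one): blocked_by=2 -> Export error
  - ticket 4 (Wrong timezone): blocked_by=3 -> Off by one
  - ticket 5 (Race condition): blocked_by=3 -> Off by one
  - ticket 6 (Bad redirect): blocked_by=3 -> Off by one
  - ticket 7 (Missing icon): blocked_by=NULL -> NULL
  - ticket 8 (Null pointer): blocked_by=6 -> Bad redirect

SQL:
SELECT a.title, b.name AS agent, c.title AS blocked_by
FROM tickets a
LEFT JOIN agents b ON a.agent_id = b.id
LEFT JOIN tickets c ON a.blocked_by = c.id

Result:
title          | agent  | blocked_by  
---------------+--------+-------------
Stale cache    | Hank   | NULL        
Export error   | Victor | Stale cache 
Off by one     | Zoe    | Export error
Wrong timezone | Aaron  | Off by one  
Race condition | Hank   | Off by one  
Bad redirect   | NULL   | Off by one  
Missing icon   | Victor | NULL        
Null pointer   | NULL   | Bad redirect


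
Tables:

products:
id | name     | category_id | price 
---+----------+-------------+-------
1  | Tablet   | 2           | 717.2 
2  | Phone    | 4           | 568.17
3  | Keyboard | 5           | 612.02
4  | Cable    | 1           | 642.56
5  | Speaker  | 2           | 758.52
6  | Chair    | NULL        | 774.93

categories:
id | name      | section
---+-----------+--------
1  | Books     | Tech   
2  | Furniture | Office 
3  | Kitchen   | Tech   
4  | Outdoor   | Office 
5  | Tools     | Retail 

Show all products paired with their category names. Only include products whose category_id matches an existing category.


INNER JOIN keeps only products rows whose category_id matches an id in categories. Walk through each product:
  - product 1 (Tablet): category_id=2 -> matches Furniture
  - product 2 (Phone): category_id=4 -> matches Outdoor
  - product 3 (Keyboard): category_id=5 -> matches Tools
  - product 4 (Cable): category_id=1 -> matches Books
  - product 5 (Speaker): category_id=2 -> matches Furniture
  - product 6 (Chair): category_id=NULL, no match -> dropped
So 1 of 6 rows is dropped.

SQL:
SELECT a.name, b.name AS category
FROM products a
INNER JOIN categories b ON a.category_id = b.id

Result:
name     | category 
---------+----------
Tablet   | Furniture
Phone    | Outdoor  
Keyboard | Tools    
Cable    | Books    
Speaker  | Furniture


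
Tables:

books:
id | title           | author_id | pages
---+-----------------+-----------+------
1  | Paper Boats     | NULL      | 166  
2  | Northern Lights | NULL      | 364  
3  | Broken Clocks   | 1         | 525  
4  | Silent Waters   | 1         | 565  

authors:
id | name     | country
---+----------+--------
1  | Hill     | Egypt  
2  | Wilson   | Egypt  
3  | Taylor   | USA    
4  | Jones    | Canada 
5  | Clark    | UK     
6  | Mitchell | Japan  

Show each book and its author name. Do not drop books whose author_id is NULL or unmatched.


LEFT JOIN keeps every row from books (the left table); where author_id has no match in authors, the author columns become NULL. Walk through each book:
  - book 1 (Paper Boats): author_id=NULL, no match -> kept with NULL
  - book 2 (Northern Lights): author_id=NULL, no match -> kept with NULL
  - book 3 (Broken Clocks): author_id=1 -> matches Hill
  - book 4 (Silent Waters): author_id=1 -> matches Hill
All 4 rows appear; 2 have NULL author.

SQL:
SELECT a.title, b.name AS author
FROM books a
LEFT JOIN authors b ON a.author_id = b.id

Result:
title           | author
----------------+-------
Paper Boats     | NULL  
Northern Lights | NULL  
Broken Clocks   | Hill  
Silent Waters   | Hill  


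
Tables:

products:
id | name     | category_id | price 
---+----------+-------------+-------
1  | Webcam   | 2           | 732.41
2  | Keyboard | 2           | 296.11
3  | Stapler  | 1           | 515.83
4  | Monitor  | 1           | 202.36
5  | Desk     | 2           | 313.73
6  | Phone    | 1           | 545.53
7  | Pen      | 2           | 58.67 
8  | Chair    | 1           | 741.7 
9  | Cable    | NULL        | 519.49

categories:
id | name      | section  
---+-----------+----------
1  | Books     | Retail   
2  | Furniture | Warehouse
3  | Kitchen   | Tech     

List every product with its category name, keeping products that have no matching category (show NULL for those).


LEFT JOIN keeps every row from products (the left table); where category_id has no match in categories, the category columns become NULL. Walk through each product:
  - product 1 (Webcam): category_id=2 -> matches Furniture
  - product 2 (Keyboard): category_id=2 -> matches Furniture
  - product 3 (Stapler): category_id=1 -> matches Books
  - product 4 (Monitor): category_id=1 -> matches Books
  - product 5 (Desk): category_id=2 -> matches Furniture
  - product 6 (Phone): category_id=1 -> matches Books
  - product 7 (Pen): category_id=2 -> matches Furniture
  - product 8 (Chair): category_id=1 -> matches Books
  - product 9 (Cable): category_id=NULL, no match -> kept with NULL
All 9 rows appear; 1 has NULL category.

SQL:
SELECT a.name, b.name AS category
FROM products a
LEFT JOIN categories b ON a.category_id = b.id

Result:
name     | category 
---------+----------
Webcam   | Furniture
Keyboard | Furniture
Stapler  | Books    
Monitor  | Books    
Desk     | Furniture
Phone    | Books    
Pen      | Furniture
Chair    | Books    
Cable    | NULL     


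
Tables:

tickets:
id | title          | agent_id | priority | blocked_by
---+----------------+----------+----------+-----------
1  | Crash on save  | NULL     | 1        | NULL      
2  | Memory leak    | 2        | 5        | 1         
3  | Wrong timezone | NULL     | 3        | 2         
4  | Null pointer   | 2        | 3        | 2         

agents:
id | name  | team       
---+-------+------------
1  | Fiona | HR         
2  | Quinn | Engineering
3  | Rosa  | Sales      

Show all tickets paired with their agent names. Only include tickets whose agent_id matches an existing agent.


INNER JOIN keeps only tickets rows whose agent_id matches an id in agents. Walk through each ticket:
  - ticket 1 (Crash on save): agent_id=NULL, no match -> dropped
  - ticket 2 (Memory leak): agent_id=2 -> matches Quinn
  - ticket 3 (Wrong timezone): agent_id=NULL, no match -> dropped
  - ticket 4 (Null pointer): agent_id=2 -> matches Quinn
So 2 of 4 rows are dropped.

SQL:
SELECT a.title, b.name AS agent
FROM tickets a
INNER JOIN agents b ON a.agent_id = b.id

Result:
title        | agent
-------------+------
Memory leak  | Quinn
Null pointer | Quinn


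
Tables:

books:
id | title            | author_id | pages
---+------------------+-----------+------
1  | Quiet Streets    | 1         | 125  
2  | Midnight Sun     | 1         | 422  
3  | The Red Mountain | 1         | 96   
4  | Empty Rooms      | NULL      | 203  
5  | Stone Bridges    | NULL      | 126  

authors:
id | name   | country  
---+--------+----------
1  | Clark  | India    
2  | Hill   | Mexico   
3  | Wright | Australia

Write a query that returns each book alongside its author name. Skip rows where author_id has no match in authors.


INNER JOIN keeps only books rows whose author_id matches an id in authors. Walk through each book:
  - book 1 (Quiet Streets): author_id=1 -> matches Clark
  - book 2 (Midnight Sun): author_id=1 -> matches Clark
  - book 3 (The Red Mountain): author_id=1 -> matches Clark
  - book 4 (Empty Rooms): author_id=NULL, no match -> dropped
  - book 5 (Stone Bridges): author_id=NULL, no match -> dropped
So 2 of 5 rows are dropped.

SQL:
SELECT a.title, b.name AS author
FROM books a
INNER JOIN authors b ON a.author_id = b.id

Result:
title            | author
-----------------+-------
Quiet Streets    | Clark 
Midnight Sun     | Clark 
The Red Mountain | Clark 


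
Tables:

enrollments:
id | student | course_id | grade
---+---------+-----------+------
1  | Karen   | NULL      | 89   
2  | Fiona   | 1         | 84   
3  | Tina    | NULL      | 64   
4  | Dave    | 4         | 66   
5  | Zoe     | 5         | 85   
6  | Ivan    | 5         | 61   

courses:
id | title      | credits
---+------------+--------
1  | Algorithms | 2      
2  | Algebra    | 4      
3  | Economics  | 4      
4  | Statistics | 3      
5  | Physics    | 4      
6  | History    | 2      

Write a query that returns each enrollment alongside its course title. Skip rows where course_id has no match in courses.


INNER JOIN keeps only enrollments rows whose course_id matches an id in courses. Walk through each enrollment:
  - enrollment 1 (Karen): course_id=NULL, no match -> dropped
  - enrollment 2 (Fiona): course_id=1 -> matches Algorithms
  - enrollment 3 (Tina): course_id=NULL, no match -> dropped
  - enrollment 4 (Dave): course_id=4 -> matches Statistics
  - enrollment 5 (Zoe): course_id=5 -> matches Physics
  - enrollment 6 (Ivan): course_id=5 -> matches Physics
So 2 of 6 rows are dropped.

SQL:
SELECT a.student, b.title AS course
FROM enrollments a
INNER JOIN courses b ON a.course_id = b.id

Result:
student | course    
--------+-----------
Fiona   | Algorithms
Dave    | Statistics
Zoe     | Physics   
Ivan    | Physics   


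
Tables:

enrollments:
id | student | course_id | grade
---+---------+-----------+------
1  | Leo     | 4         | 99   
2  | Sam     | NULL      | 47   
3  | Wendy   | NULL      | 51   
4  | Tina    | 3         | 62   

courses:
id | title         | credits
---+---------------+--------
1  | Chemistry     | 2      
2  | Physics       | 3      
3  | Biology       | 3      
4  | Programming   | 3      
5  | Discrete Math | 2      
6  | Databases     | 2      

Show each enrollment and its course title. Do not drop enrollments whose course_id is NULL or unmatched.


LEFT JOIN keeps every row from enrollments (the left table); where course_id has no match in courses, the course columns become NULL. Walk through each enrollment:
  - enrollment 1 (Leo): course_id=4 -> matches Programming
  - enrollment 2 (Sam): course_id=NULL, no match -> kept with NULL
  - enrollment 3 (Wendy): course_id=NULL, no match -> kept with NULL
  - enrollment 4 (Tina): course_id=3 -> matches Biology
All 4 rows appear; 2 have NULL course.

SQL:
SELECT a.student, b.title AS course
FROM enrollments a
LEFT JOIN courses b ON a.course_id = b.id

Result:
student | course     
--------+------------
Leo     | Programming
Sam     | NULL       
Wendy   | NULL       
Tina    | Biology    


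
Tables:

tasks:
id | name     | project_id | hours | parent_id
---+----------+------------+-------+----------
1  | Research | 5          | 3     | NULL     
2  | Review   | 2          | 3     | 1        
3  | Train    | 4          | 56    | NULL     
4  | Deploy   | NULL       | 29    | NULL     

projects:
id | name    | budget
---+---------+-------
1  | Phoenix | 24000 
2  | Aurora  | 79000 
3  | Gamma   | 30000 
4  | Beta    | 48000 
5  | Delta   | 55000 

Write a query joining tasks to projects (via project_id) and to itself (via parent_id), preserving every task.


Two LEFT JOINs from the same base table tasks: one to projects via project_id, one to tasks itself via parent_id. Both are LEFT so every task is preserved.
Match against projects:
  - task 1 (Research): project_id=5 -> matches Delta
  - task 2 (Review): project_id=2 -> matches Aurora
  - task 3 (Train): project_id=4 -> matches Beta
  - task 4 (Deploy): project_id=NULL, no match -> kept with NULL
Match against tasks (self):
  - task 1 (Research): parent_id=NULL -> NULL
  - task 2 (Review): parent_id=1 -> Research
  - task 3 (Train): parent_id=NULL -> NULL
  - task 4 (Deploy): parent_id=NULL -> NULL

SQL:
SELECT a.name, b.name AS project, c.name AS parent
FROM tasks a
LEFT JOIN projects b ON a.project_id = b.id
LEFT JOIN tasks c ON a.parent_id = c.id

Result:
name     | project | parent  
---------+---------+---------
Research | Delta   | NULL    
Review   | Aurora  | Research
Train    | Beta    | NULL    
Deploy   | NULL    | NULL    


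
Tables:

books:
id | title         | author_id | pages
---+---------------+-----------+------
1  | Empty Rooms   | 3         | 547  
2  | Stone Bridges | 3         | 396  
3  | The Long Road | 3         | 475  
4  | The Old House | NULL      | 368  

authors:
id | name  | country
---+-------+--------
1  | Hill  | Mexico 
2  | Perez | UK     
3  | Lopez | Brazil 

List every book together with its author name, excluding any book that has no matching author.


INNER JOIN keeps only books rows whose author_id matches an id in authors. Walk through each book:
  - book 1 (Empty Rooms): author_id=3 -> matches Lopez
  - book 2 (Stone Bridges): author_id=3 -> matches Lopez
  - book 3 (The Long Road): author_id=3 -> matches Lopez
  - book 4 (The Old House): author_id=NULL, no match -> dropped
So 1 of 4 rows is dropped.

SQL:
SELECT a.title, b.name AS author
FROM books a
INNER JOIN authors b ON a.author_id = b.id

Result:
title         | author
--------------+-------
Empty Rooms   | Lopez 
Stone Bridges | Lopez 
The Long Road | Lopez 


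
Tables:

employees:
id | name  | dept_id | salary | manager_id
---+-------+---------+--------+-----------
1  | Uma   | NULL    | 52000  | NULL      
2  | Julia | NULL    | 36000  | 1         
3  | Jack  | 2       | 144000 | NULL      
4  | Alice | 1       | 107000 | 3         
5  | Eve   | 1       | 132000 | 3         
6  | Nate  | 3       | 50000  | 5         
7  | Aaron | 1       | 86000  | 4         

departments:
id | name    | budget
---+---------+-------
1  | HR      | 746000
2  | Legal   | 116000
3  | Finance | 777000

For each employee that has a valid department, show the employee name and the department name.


INNER JOIN keeps only employees rows whose dept_id matches an id in departments. Walk through each employee:
  - employee 1 (Uma): dept_id=NULL, no match -> dropped
  - employee 2 (Julia): dept_id=NULL, no match -> dropped
  - employee 3 (Jack): dept_id=2 -> matches Legal
  - employee 4 (Alice): dept_id=1 -> matches HR
  - employee 5 (Eve): dept_id=1 -> matches HR
  - employee 6 (Nate): dept_id=3 -> matches Finance
  - employee 7 (Aaron): dept_id=1 -> matches HR
So 2 of 7 rows are dropped.

SQL:
SELECT a.name, b.name AS department
FROM employees a
INNER JOIN departments b ON a.dept_id = b.id

Result:
name  | department
------+-----------
Jack  | Legal     
Alice | HR        
Eve   | HR        
Nate  | Finance   
Aaron | HR        


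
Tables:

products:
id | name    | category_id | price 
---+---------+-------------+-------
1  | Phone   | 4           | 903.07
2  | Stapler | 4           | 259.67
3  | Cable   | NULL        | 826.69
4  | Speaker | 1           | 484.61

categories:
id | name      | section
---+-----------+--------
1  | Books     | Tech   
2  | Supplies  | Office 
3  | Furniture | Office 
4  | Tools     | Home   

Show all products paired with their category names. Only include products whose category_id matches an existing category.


INNER JOIN keeps only products rows whose category_id matches an id in categories. Walk through each product:
  - product 1 (Phone): category_id=4 -> matches Tools
  - product 2 (Stapler): category_id=4 -> matches Tools
  - product 3 (Cable): category_id=NULL, no match -> dropped
  - product 4 (Speaker): category_id=1 -> matches Books
So 1 of 4 rows is dropped.

SQL:
SELECT a.name, b.name AS category
FROM products a
INNER JOIN categories b ON a.category_id = b.id

Result:
name    | category
--------+---------
Phone   | Tools   
Stapler | Tools   
Speaker | Books   


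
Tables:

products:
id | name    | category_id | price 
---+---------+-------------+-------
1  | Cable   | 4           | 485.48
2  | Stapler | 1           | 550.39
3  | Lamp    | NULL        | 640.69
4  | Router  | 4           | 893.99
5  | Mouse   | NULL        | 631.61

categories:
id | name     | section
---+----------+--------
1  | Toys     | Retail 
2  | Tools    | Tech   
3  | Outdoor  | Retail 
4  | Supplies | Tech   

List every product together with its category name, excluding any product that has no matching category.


INNER JOIN keeps only products rows whose category_id matches an id in categories. Walk through each product:
  - product 1 (Cable): category_id=4 -> matches Supplies
  - product 2 (Stapler): category_id=1 -> matches Toys
  - product 3 (Lamp): category_id=NULL, no match -> dropped
  - product 4 (Router): category_id=4 -> matches Supplies
  - product 5 (Mouse): category_id=NULL, no match -> dropped
So 2 of 5 rows are dropped.

SQL:
SELECT a.name, b.name AS category
FROM products a
INNER JOIN categories b ON a.category_id = b.id

Result:
name    | category
--------+---------
Cable   | Supplies
Stapler | Toys    
Router  | Supplies


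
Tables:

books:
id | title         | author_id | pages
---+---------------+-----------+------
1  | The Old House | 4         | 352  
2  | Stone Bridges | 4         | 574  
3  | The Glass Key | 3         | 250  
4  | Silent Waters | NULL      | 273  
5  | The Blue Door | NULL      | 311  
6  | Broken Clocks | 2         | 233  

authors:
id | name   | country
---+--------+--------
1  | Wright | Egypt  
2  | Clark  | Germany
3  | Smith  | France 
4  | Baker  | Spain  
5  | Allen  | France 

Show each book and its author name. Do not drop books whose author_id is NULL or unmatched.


LEFT JOIN keeps every row from books (the left table); where author_id has no match in authors, the author columns become NULL. Walk through each book:
  - book 1 (The Old House): author_id=4 -> matches Baker
  - book 2 (Stone Bridges): author_id=4 -> matches Baker
  - book 3 (The Glass Key): author_id=3 -> matches Smith
  - book 4 (Silent Waters): author_id=NULL, no match -> kept with NULL
  - book 5 (The Blue Door): author_id=NULL, no match -> kept with NULL
  - book 6 (Broken Clocks): author_id=2 -> matches Clark
All 6 rows appear; 2 have NULL author.

SQL:
SELECT a.title, b.name AS author
FROM books a
LEFT JOIN authors b ON a.author_id = b.id

Result:
title         | author
--------------+-------
The Old House | Baker 
Stone Bridges | Baker 
The Glass Key | Smith 
Silent Waters | NULL  
The Blue Door | NULL  
Broken Clocks | Clark 


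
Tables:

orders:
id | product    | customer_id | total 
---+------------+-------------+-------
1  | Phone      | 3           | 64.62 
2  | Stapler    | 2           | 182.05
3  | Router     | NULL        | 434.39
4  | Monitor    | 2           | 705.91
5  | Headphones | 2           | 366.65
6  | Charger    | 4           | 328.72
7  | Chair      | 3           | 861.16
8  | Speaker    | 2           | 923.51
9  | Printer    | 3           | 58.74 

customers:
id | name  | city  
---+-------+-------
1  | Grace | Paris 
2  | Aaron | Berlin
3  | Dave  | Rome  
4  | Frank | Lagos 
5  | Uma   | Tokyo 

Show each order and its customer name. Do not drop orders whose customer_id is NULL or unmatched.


LEFT JOIN keeps every row from orders (the left table); where customer_id has no match in customers, the customer columns become NULL. Walk through each order:
  - order 1 (Phone): customer_id=3 -> matches Dave
  - order 2 (Stapler): customer_id=2 -> matches Aaron
  - order 3 (Router): customer_id=NULL, no match -> kept with NULL
  - order 4 (Monitor): customer_id=2 -> matches Aaron
  - order 5 (Headphones): customer_id=2 -> matches Aaron
  - order 6 (Charger): customer_id=4 -> matches Frank
  - order 7 (Chair): customer_id=3 -> matches Dave
  - order 8 (Speaker): customer_id=2 -> matches Aaron
  - order 9 (Printer): customer_id=3 -> matches Dave
All 9 rows appear; 1 has NULL customer.

SQL:
SELECT a.product, b.name AS customer
FROM orders a
LEFT JOIN customers b ON a.customer_id = b.id

Result:
product    | customer
-----------+---------
Phone      | Dave    
Stapler    | Aaron   
Router     | NULL    
Monitor    | Aaron   
Headphones | Aaron   
Charger    | Frank   
Chair      | Dave    
Speaker    | Aaron   
Printer    | Dave    


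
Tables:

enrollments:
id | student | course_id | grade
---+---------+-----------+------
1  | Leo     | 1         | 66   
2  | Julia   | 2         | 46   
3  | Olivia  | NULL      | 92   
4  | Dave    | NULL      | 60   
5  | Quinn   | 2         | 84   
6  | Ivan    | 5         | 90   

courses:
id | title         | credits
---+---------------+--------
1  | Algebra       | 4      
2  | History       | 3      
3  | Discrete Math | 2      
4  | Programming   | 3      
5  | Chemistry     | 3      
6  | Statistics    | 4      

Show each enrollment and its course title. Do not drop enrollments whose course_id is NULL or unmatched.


LEFT JOIN keeps every row from enrollments (the left table); where course_id has no match in courses, the course columns become NULL. Walk through each enrollment:
  - enrollment 1 (Leo): course_id=1 -> matches Algebra
  - enrollment 2 (Julia): course_id=2 -> matches History
  - enrollment 3 (Olivia): course_id=NULL, no match -> kept with NULL
  - enrollment 4 (Dave): course_id=NULL, no match -> kept with NULL
  - enrollment 5 (Quinn): course_id=2 -> matches History
  - enrollment 6 (Ivan): course_id=5 -> matches Chemistry
All 6 rows appear; 2 have NULL course.

SQL:
SELECT a.student, b.title AS course
FROM enrollments a
LEFT JOIN courses b ON a.course_id = b.id

Result:
student | course   
--------+----------
Leo     | Algebra  
Julia   | History  
Olivia  | NULL     
Dave    | NULL     
Quinn   | History  
Ivan    | Chemistry


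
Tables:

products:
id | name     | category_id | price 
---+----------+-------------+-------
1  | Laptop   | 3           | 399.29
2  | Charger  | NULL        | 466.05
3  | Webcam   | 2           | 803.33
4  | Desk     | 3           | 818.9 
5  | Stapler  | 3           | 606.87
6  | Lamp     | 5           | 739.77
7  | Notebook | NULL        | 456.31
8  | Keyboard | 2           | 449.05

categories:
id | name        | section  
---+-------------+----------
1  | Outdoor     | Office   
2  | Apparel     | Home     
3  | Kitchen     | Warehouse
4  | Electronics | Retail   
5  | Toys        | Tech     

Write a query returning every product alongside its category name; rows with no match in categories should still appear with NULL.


LEFT JOIN keeps every row from products (the left table); where category_id has no match in categories, the category columns become NULL. Walk through each product:
  - product 1 (Laptop): category_id=3 -> matches Kitchen
  - product 2 (Charger): category_id=NULL, no match -> kept with NULL
  - product 3 (Webcam): category_id=2 -> matches Apparel
  - product 4 (Desk): category_id=3 -> matches Kitchen
  - product 5 (Stapler): category_id=3 -> matches Kitchen
  - product 6 (Lamp): category_id=5 -> matches Toys
  - product 7 (Notebook): category_id=NULL, no match -> kept with NULL
  - product 8 (Keyboard): category_id=2 -> matches Apparel
All 8 rows appear; 2 have NULL category.

SQL:
SELECT a.name, b.name AS category
FROM products a
LEFT JOIN categories b ON a.category_id = b.id

Result:
name     | category
---------+---------
Laptop   | Kitchen 
Charger  | NULL    
Webcam   | Apparel 
Desk     | Kitchen 
Stapler  | Kitchen 
Lamp     | Toys    
Notebook | NULL    
Keyboard | Apparel 


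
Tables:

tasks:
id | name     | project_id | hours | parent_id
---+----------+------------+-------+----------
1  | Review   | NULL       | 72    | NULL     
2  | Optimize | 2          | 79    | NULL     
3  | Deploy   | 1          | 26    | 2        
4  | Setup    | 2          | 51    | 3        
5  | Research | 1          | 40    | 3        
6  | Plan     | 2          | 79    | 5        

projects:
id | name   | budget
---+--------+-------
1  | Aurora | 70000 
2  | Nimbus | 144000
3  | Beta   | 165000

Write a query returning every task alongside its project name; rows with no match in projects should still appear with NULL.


LEFT JOIN keeps every row from tasks (the left table); where project_id has no match in projects, the project columns become NULL. Walk through each task:
  - task 1 (Review): project_id=NULL, no match -> kept with NULL
  - task 2 (Optimize): project_id=2 -> matches Nimbus
  - task 3 (Deploy): project_id=1 -> matches Aurora
  - task 4 (Setup): project_id=2 -> matches Nimbus
  - task 5 (Research): project_id=1 -> matches Aurora
  - task 6 (Plan): project_id=2 -> matches Nimbus
All 6 rows appear; 1 has NULL project.

SQL:
SELECT a.name, b.name AS project
FROM tasks a
LEFT JOIN projects b ON a.project_id = b.id

Result:
name     | project
---------+--------
Review   | NULL   
Optimize | Nimbus 
Deploy   | Aurora 
Setup    | Nimbus 
Research | Aurora 
Plan     | Nimbus 


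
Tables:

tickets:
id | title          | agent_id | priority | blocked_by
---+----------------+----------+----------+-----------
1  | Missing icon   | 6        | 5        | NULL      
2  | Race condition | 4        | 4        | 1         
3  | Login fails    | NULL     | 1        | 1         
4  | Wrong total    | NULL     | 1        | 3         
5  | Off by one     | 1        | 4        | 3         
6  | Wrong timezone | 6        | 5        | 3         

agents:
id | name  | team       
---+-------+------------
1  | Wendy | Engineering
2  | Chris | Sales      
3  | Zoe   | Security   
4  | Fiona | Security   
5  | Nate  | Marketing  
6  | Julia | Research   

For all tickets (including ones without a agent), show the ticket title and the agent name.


LEFT JOIN keeps every row from tickets (the left table); where agent_id has no match in agents, the agent columns become NULL. Walk through each ticket:
  - ticket 1 (Missing icon): agent_id=6 -> matches Julia
  - ticket 2 (Race condition): agent_id=4 -> matches Fiona
  - ticket 3 (Login fails): agent_id=NULL, no match -> kept with NULL
  - ticket 4 (Wrong total): agent_id=NULL, no match -> kept with NULL
  - ticket 5 (Off by one): agent_id=1 -> matches Wendy
  - ticket 6 (Wrong timezone): agent_id=6 -> matches Julia
All 6 rows appear; 2 have NULL agent.

SQL:
SELECT a.title, b.name AS agent
FROM tickets a
LEFT JOIN agents b ON a.agent_id = b.id

Result:
title          | agent
---------------+------
Missing icon   | Julia
Race condition | Fiona
Login fails    | NULL 
Wrong total    | NULL 
Off by one     | Wendy
Wrong timezone | Julia


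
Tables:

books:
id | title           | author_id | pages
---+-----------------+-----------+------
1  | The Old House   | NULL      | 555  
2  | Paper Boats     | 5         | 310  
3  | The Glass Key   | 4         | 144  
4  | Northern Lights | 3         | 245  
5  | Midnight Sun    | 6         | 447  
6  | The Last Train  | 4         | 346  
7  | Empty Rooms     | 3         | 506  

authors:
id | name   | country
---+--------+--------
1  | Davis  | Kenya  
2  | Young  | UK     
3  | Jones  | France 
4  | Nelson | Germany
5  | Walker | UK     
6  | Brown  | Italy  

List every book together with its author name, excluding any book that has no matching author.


INNER JOIN keeps only books rows whose author_id matches an id in authors. Walk through each book:
  - book 1 (The Old House): author_id=NULL, no match -> dropped
  - book 2 (Paper Boats): author_id=5 -> matches Walker
  - book 3 (The Glass Key): author_id=4 -> matches Nelson
  - book 4 (Northern Lights): author_id=3 -> matches Jones
  - book 5 (Midnight Sun): author_id=6 -> matches Brown
  - book 6 (The Last Train): author_id=4 -> matches Nelson
  - book 7 (Empty Rooms): author_id=3 -> matches Jones
So 1 of 7 rows is dropped.

SQL:
SELECT a.title, b.name AS author
FROM books a
INNER JOIN authors b ON a.author_id = b.id

Result:
title           | author
----------------+-------
Paper Boats     | Walker
The Glass Key   | Nelson
Northern Lights | Jones 
Midnight Sun    | Brown 
The Last Train  | Nelson
Empty Rooms     | Jones 


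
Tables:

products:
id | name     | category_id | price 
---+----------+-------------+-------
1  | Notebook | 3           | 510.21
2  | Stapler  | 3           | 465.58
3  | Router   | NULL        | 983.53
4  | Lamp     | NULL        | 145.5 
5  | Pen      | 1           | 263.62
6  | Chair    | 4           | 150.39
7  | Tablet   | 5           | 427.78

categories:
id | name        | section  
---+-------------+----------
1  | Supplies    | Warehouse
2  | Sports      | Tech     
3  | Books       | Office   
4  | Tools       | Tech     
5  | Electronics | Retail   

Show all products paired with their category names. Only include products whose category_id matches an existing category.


INNER JOIN keeps only products rows whose category_id matches an id in categories. Walk through each product:
  - product 1 (Notebook): category_id=3 -> matches Books
  - product 2 (Stapler): category_id=3 -> matches Books
  - product 3 (Router): category_id=NULL, no match -> dropped
  - product 4 (Lamp): category_id=NULL, no match -> dropped
  - product 5 (Pen): category_id=1 -> matches Supplies
  - product 6 (Chair): category_id=4 -> matches Tools
  - product 7 (Tablet): category_id=5 -> matches Electronics
So 2 of 7 rows are dropped.

SQL:
SELECT a.name, b.name AS category
FROM products a
INNER JOIN categories b ON a.category_id = b.id

Result:
name     | category   
---------+------------
Notebook | Books      
Stapler  | Books      
Pen      | Supplies   
Chair    | Tools      
Tablet   | Electronics


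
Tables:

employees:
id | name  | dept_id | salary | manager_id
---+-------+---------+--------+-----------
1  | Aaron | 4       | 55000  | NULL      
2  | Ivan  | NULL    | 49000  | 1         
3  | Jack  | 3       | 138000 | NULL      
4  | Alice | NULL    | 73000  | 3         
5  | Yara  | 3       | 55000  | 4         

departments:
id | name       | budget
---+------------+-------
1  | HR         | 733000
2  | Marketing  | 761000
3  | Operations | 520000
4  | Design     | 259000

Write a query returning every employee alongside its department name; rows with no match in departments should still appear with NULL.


LEFT JOIN keeps every row from employees (the left table); where dept_id has no match in departments, the department columns become NULL. Walk through each employee:
  - employee 1 (Aaron): dept_id=4 -> matches Design
  - employee 2 (Ivan): dept_id=NULL, no match -> kept with NULL
  - employee 3 (Jack): dept_id=3 -> matches Operations
  - employee 4 (Alice): dept_id=NULL, no match -> kept with NULL
  - employee 5 (Yara): dept_id=3 -> matches Operations
All 5 rows appear; 2 have NULL department.

SQL:
SELECT a.name, b.name AS department
FROM employees a
LEFT JOIN departments b ON a.dept_id = b.id

Result:
name  | department
------+-----------
Aaron | Design    
Ivan  | NULL      
Jack  | Operations
Alice | NULL      
Yara  | Operations


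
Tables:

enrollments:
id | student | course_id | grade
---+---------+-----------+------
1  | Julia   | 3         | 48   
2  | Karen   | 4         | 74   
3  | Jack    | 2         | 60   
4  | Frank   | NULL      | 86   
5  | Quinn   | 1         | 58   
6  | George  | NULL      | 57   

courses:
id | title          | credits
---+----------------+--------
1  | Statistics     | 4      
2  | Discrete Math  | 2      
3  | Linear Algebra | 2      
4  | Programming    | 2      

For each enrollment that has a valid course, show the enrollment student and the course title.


INNER JOIN keeps only enrollments rows whose course_id matches an id in courses. Walk through each enrollment:
  - enrollment 1 (Julia): course_id=3 -> matches Linear Algebra
  - enrollment 2 (Karen): course_id=4 -> matches Programming
  - enrollment 3 (Jack): course_id=2 -> matches Discrete Math
  - enrollment 4 (Frank): course_id=NULL, no match -> dropped
  - enrollment 5 (Quinn): course_id=1 -> matches Statistics
  - enrollment 6 (George): course_id=NULL, no match -> dropped
So 2 of 6 rows are dropped.

SQL:
SELECT a.student, b.title AS course
FROM enrollments a
INNER JOIN courses b ON a.course_id = b.id

Result:
student | course        
--------+---------------
Julia   | Linear Algebra
Karen   | Programming   
Jack    | Discrete Math 
Quinn   | Statistics    


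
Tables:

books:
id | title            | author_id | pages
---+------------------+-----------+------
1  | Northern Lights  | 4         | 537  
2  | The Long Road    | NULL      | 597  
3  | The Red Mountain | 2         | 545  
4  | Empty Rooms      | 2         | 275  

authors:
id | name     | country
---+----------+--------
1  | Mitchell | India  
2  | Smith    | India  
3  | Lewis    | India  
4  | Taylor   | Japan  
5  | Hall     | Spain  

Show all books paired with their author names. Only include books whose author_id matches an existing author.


INNER JOIN keeps only books rows whose author_id matches an id in authors. Walk through each book:
  - book 1 (Northern Lights): author_id=4 -> matches Taylor
  - book 2 (The Long Road): author_id=NULL, no match -> dropped
  - book 3 (The Red Mountain): author_id=2 -> matches Smith
  - book 4 (Empty Rooms): author_id=2 -> matches Smith
So 1 of 4 rows is dropped.

SQL:
SELECT a.title, b.name AS author
FROM books a
INNER JOIN authors b ON a.author_id = b.id

Result:
title            | author
-----------------+-------
Northern Lights  | Taylor
The Red Mountain | Smith 
Empty Rooms      | Smith 


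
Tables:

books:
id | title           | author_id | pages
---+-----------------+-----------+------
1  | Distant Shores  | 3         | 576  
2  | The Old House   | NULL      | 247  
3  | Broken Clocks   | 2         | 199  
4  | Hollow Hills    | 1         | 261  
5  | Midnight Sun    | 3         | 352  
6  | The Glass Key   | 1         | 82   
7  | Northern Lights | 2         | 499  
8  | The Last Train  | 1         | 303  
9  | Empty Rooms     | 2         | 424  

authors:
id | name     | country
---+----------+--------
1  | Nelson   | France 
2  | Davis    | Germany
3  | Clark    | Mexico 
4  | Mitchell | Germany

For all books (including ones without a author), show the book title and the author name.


LEFT JOIN keeps every row from books (the left table); where author_id has no match in authors, the author columns become NULL. Walk through each book:
  - book 1 (Distant Shores): author_id=3 -> matches Clark
  - book 2 (The Old House): author_id=NULL, no match -> kept with NULL
  - book 3 (Broken Clocks): author_id=2 -> matches Davis
  - book 4 (Hollow Hills): author_id=1 -> matches Nelson
  - book 5 (Midnight Sun): author_id=3 -> matches Clark
  - book 6 (The Glass Key): author_id=1 -> matches Nelson
  - book 7 (Northern Lights): author_id=2 -> matches Davis
  - book 8 (The Last Train): author_id=1 -> matches Nelson
  - book 9 (Empty Rooms): author_id=2 -> matches Davis
All 9 rows appear; 1 has NULL author.

SQL:
SELECT a.title, b.name AS author
FROM books a
LEFT JOIN authors b ON a.author_id = b.id

Result:
title           | author
----------------+-------
Distant Shores  | Clark 
The Old House   | NULL  
Broken Clocks   | Davis 
Hollow Hills    | Nelson
Midnight Sun    | Clark 
The Glass Key   | Nelson
Northern Lights | Davis 
The Last Train  | Nelson
Empty Rooms     | Davis 
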